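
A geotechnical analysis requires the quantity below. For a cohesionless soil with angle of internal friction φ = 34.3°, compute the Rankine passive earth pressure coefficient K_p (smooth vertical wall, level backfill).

3.58

K_p = (1 + sin φ)/(1 − sin φ) = tan²(45° + 34.3°/2) = 3.582.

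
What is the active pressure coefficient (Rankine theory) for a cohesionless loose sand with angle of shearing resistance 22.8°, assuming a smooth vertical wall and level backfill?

0.441

K_a = tan²(45° − φ/2) = tan²(33.60°) = 0.4414.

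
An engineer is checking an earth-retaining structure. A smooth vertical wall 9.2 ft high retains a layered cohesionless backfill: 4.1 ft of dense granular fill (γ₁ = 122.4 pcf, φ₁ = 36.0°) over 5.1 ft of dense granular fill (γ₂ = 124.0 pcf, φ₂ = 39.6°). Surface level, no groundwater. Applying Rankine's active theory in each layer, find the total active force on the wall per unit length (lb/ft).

K_a1 = tan²(45°−36.0°/2) = 0.2596; K_a2 = tan²(45°−39.6°/2) = 0.2214.
Layer 1: σ at base = K_a1 γ₁ h₁ = 130.3 psf; P₁ = ½×130.3×4.1 = 267.1.
Layer 2: σ_v at top = γ₁h₁ = 501.8; σ_h top = K_a2×501.8 = 111.1; σ_h base = K_a2×(501.8+124.0×5.1) = 251.2.
P₂ = ½(111.1+251.2)×5.1 = 923.8. Total P_a = 267.1+923.8 = 1191 lb/ft.

1190 lb/ft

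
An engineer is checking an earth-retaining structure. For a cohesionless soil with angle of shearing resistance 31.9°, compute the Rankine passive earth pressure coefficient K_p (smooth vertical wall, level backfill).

K_p = (1 + sin φ)/(1 − sin φ) = tan²(45° + 31.9°/2) = 3.241.

3.24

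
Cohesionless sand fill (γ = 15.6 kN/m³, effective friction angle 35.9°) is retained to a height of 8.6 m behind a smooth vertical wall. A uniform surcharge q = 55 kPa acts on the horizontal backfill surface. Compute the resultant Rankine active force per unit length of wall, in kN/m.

274 kN/m

K_a = tan²(45° − φ/2) = 0.2607.
Soil triangle: ½ K_a γ H² = 0.5×0.2607×15.6×8.6² = 150.4 kN/m.
Surcharge rectangle: K_a q H = 0.2607×55×8.6 = 123.3 kN/m.
Total = 150.4 + 123.3 = 273.7 kN/m.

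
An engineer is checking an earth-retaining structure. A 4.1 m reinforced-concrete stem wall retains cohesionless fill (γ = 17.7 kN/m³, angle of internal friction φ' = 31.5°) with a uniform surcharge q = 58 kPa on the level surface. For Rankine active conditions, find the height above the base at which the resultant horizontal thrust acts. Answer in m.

1.79 m

K_a = 0.3136.
Triangular part P₁ = ½K_aγH² = 46.66 at H/3 = 1.367 m; rectangular part P₂ = K_a q H = 74.58 at H/2 = 2.050 m.
ȳ = (P₁·1.367 + P₂·2.050)/(P₁+P₂) = 1.787 m.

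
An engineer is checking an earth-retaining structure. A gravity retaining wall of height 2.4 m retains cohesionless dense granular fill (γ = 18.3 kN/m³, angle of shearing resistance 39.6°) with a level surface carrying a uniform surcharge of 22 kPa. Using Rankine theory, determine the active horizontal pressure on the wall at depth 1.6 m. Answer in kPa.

K_a = (1 − sin φ)/(1 + sin φ) = 0.2214.
σ_v = γz + q = 18.3 × 1.6 + 22 = 51.28 kPa.
σ_h = K_a σ_v = 0.2214 × 51.28 = 11.35 kPa.

11.4 kPa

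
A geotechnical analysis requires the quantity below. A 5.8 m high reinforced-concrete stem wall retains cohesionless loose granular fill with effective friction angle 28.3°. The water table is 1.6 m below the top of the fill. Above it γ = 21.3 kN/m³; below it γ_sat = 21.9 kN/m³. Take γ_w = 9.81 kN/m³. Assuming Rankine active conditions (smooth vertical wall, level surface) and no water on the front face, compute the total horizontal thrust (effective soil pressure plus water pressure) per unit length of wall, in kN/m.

185 kN/m

K_a = tan²(45° − φ/2) = 0.3568.
γ' = 21.9 − 9.81 = 12.09 kN/m³. Depth below WT = 4.2 m.
σ'_h at WT = K_a γ d_w = 12.16 kPa; at base = 12.16 + K_a γ' × 4.2 = 30.27 kPa.
P₁ (0–1.6 m) = ½×12.16×1.6 = 9.727. P₂ (1.6–5.8 m) = ½(12.16+30.27)×4.2 = 89.11.
P_w = ½ γ_w h₂² = 0.5×9.81×4.2² = 86.52. Total = 9.727+89.11+86.52 = 185.4 kN/m.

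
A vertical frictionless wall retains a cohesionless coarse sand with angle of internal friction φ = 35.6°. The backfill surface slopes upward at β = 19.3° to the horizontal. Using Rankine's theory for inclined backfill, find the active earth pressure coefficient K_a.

0.308

K_a = cos β · (cos β − √(cos²β − cos²φ)) / (cos β + √(cos²β − cos²φ)).
cos β = 0.9438, cos φ = 0.8131, √(cos²β − cos²φ) = 0.4792.
K_a = 0.9438 × (0.9438 − 0.4792)/(0.9438 + 0.4792) = 0.3081.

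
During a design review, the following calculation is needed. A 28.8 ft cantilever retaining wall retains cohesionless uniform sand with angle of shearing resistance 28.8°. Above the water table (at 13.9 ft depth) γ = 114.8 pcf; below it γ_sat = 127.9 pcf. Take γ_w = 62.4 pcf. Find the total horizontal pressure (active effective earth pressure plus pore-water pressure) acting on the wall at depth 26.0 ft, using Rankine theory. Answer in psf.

K_a = (1 − sin φ)/(1 + sin φ) = 0.3498.
γ' = 127.9 − 62.4 = 65.50 pcf.
Effective vertical stress at 26.0 ft: σ'_v = 114.8×13.9 + 65.50×12.1 = 2388 psf.
σ'_h = K_a σ'_v = 0.3498 × 2388 = 835.3 psf; u = γ_w × 12.1 = 755.0 psf.
Total σ_h = 835.3 + 755.0 = 1590 psf.

1590 psf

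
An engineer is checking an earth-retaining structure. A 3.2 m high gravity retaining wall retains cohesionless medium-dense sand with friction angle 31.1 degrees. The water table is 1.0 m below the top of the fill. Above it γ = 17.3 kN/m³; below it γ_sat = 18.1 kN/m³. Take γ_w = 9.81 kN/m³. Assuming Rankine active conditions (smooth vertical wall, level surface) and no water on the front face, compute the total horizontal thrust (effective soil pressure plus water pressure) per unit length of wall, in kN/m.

K_a = tan²(45° − φ/2) = 0.3188.
γ' = 18.1 − 9.81 = 8.290 kN/m³. Depth below WT = 2.2 m.
σ'_h at WT = K_a γ d_w = 5.515 kPa; at base = 5.515 + K_a γ' × 2.2 = 11.33 kPa.
P₁ (0–1.0 m) = ½×5.515×1.0 = 2.758. P₂ (1.0–3.2 m) = ½(5.515+11.33)×2.2 = 18.53.
P_w = ½ γ_w h₂² = 0.5×9.81×2.2² = 23.74. Total = 2.758+18.53+23.74 = 45.03 kN/m.

45.0 kN/m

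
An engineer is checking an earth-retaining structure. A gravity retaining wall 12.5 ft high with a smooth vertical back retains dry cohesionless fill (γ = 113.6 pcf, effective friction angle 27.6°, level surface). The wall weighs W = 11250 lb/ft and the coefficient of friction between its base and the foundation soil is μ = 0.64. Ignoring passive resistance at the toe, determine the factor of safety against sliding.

K_a = tan²(45° − 27.6°/2) = 0.3668.
P_a = ½K_aγH² = 0.5×0.3668×113.6×12.5² = 3255 lb/ft, acting at H/3 = 4.167 ft above the base.
FS_sliding = μW / P_a = 0.64×11250 / 3255 = 2.212.

2.21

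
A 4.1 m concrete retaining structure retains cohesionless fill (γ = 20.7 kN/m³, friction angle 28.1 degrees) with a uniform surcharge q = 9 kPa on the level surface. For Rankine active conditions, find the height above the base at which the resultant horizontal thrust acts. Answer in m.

1.49 m

K_a = 0.3596.
Triangular part P₁ = ½K_aγH² = 62.57 at H/3 = 1.367 m; rectangular part P₂ = K_a q H = 13.27 at H/2 = 2.050 m.
ȳ = (P₁·1.367 + P₂·2.050)/(P₁+P₂) = 1.486 m.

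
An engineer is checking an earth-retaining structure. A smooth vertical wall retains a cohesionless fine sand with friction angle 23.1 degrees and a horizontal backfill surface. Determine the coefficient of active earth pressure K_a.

0.436

K_a = tan²(45° − φ/2) = tan²(33.45°) = 0.4364.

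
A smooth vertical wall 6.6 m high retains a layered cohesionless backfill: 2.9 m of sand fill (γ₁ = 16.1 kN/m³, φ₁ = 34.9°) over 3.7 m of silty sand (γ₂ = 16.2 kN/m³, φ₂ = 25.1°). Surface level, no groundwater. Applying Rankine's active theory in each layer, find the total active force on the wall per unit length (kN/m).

133 kN/m

K_a1 = tan²(45°−34.9°/2) = 0.2721; K_a2 = tan²(45°−25.1°/2) = 0.4043.
Layer 1: σ at base = K_a1 γ₁ h₁ = 12.71 kPa; P₁ = ½×12.71×2.9 = 18.42.
Layer 2: σ_v at top = γ₁h₁ = 46.69; σ_h top = K_a2×46.69 = 18.88; σ_h base = K_a2×(46.69+16.2×3.7) = 43.11.
P₂ = ½(18.88+43.11)×3.7 = 114.7. Total P_a = 18.42+114.7 = 133.1 kN/m.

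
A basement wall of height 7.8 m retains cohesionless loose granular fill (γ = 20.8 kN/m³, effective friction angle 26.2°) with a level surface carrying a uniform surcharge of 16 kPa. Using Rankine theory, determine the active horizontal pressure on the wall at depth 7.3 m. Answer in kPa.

65.0 kPa

K_a = (1 − sin φ)/(1 + sin φ) = 0.3874.
σ_v = γz + q = 20.8 × 7.3 + 16 = 167.8 kPa.
σ_h = K_a σ_v = 0.3874 × 167.8 = 65.03 kPa.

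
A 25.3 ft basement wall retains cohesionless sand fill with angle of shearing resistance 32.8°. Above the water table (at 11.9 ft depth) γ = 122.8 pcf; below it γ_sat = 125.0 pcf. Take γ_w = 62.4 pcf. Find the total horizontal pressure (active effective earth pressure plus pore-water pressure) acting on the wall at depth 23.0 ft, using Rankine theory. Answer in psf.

K_a = (1 − sin φ)/(1 + sin φ) = 0.2973.
γ' = 125.0 − 62.4 = 62.60 pcf.
Effective vertical stress at 23.0 ft: σ'_v = 122.8×11.9 + 62.60×11.1 = 2156 psf.
σ'_h = K_a σ'_v = 0.2973 × 2156 = 641.0 psf; u = γ_w × 11.1 = 692.6 psf.
Total σ_h = 641.0 + 692.6 = 1334 psf.

1330 psf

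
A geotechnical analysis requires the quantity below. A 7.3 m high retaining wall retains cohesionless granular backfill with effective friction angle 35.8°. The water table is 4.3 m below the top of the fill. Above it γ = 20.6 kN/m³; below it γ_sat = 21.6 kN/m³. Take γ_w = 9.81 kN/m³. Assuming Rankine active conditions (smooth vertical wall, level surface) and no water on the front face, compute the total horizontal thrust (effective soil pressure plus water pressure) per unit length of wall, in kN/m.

177 kN/m

K_a = tan²(45° − φ/2) = 0.2619.
γ' = 21.6 − 9.81 = 11.79 kN/m³. Depth below WT = 3.0 m.
σ'_h at WT = K_a γ d_w = 23.20 kPa; at base = 23.20 + K_a γ' × 3.0 = 32.46 kPa.
P₁ (0–4.3 m) = ½×23.20×4.3 = 49.87. P₂ (4.3–7.3 m) = ½(23.20+32.46)×3.0 = 83.48.
P_w = ½ γ_w h₂² = 0.5×9.81×3.0² = 44.14. Total = 49.87+83.48+44.14 = 177.5 kN/m.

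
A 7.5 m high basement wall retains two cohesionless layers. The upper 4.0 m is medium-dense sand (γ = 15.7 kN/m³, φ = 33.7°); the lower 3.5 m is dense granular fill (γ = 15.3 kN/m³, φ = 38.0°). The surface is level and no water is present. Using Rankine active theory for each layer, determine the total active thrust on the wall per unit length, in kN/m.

K_a1 = tan²(45°−33.7°/2) = 0.2863; K_a2 = tan²(45°−38.0°/2) = 0.2379.
Layer 1: σ at base = K_a1 γ₁ h₁ = 17.98 kPa; P₁ = ½×17.98×4.0 = 35.96.
Layer 2: σ_v at top = γ₁h₁ = 62.80; σ_h top = K_a2×62.80 = 14.94; σ_h base = K_a2×(62.80+15.3×3.5) = 27.68.
P₂ = ½(14.94+27.68)×3.5 = 74.58. Total P_a = 35.96+74.58 = 110.5 kN/m.

111 kN/m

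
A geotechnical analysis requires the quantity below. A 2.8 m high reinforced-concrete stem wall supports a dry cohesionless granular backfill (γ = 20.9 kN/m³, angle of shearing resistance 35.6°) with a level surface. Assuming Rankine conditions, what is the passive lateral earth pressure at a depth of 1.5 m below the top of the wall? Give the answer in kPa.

K_p = (1 + sin φ)/(1 − sin φ) = 3.786.
σ_h = K_p γ z = 3.786 × 20.9 × 1.5 = 118.7 kPa.

119 kPa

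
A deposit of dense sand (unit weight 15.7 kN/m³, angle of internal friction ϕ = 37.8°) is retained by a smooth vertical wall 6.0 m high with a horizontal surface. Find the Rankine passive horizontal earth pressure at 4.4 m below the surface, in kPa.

K_p = (1 + sin φ)/(1 − sin φ) = 4.167.
σ_h = K_p γ z = 4.167 × 15.7 × 4.4 = 287.8 kPa.

288 kPa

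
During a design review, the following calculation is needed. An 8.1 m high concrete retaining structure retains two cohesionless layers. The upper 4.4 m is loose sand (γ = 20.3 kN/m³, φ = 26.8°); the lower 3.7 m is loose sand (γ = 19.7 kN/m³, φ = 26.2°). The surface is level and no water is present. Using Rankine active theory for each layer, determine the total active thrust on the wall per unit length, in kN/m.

255 kN/m

K_a1 = tan²(45°−26.8°/2) = 0.3785; K_a2 = tan²(45°−26.2°/2) = 0.3874.
Layer 1: σ at base = K_a1 γ₁ h₁ = 33.81 kPa; P₁ = ½×33.81×4.4 = 74.37.
Layer 2: σ_v at top = γ₁h₁ = 89.32; σ_h top = K_a2×89.32 = 34.61; σ_h base = K_a2×(89.32+19.7×3.7) = 62.85.
P₂ = ½(34.61+62.85)×3.7 = 180.3. Total P_a = 74.37+180.3 = 254.7 kN/m.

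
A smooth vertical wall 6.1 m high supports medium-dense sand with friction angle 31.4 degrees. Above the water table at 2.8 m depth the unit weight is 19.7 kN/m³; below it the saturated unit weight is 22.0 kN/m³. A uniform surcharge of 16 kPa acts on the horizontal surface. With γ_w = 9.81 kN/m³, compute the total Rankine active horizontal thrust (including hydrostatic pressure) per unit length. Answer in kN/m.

K_a = tan²(45° − φ/2) = 0.3149.
γ' = 22.0 − 9.81 = 12.19 kN/m³. h₂ = H − d_w = 3.3 m.
σ'_h: at surface K_a·q = 5.039; at WT K_a(q+γd_w) = 22.41; at base K_a(q+γd_w+γ'h₂) = 35.08 kPa.
P₁ = ½(5.039+22.41)×2.8 = 38.43; P₂ = ½(22.41+35.08)×3.3 = 94.85; P_w = ½γ_w h₂² = 53.42.
Total = 38.43+94.85+53.42 = 186.7 kN/m.

187 kN/m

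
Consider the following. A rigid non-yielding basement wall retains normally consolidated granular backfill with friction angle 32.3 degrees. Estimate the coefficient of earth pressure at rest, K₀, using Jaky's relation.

0.466

K₀ = 1 − sin φ' = 1 − sin 32.3° = 0.4656.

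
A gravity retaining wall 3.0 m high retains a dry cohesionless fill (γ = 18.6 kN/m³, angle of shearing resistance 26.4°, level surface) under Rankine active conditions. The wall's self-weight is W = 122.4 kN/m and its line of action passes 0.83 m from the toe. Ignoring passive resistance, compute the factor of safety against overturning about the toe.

3.16

K_a = tan²(45° − 26.4°/2) = 0.3844.
P_a = ½K_aγH² = 0.5×0.3844×18.6×3.0² = 32.18 kN/m, acting at H/3 = 1.000 m above the base.
Overturning moment M_o = P_a × H/3 = 32.18 × 1.000 = 32.18.
Resisting moment M_r = W × 0.83 = 122.4 × 0.83 = 101.6.
FS_overturning = M_r/M_o = 101.6/32.18 = 3.157.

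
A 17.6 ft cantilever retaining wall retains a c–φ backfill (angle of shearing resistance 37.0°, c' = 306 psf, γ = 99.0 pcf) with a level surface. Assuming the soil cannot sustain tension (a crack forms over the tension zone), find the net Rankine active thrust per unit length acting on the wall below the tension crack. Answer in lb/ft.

K_a = 0.2486; √K_a = 0.4986.
Tension-crack depth z_c = 2c/(γ√K_a) = 2×306/(99.0×0.4986) = 12.40 ft.
σ_a at base = K_a γ H − 2c√K_a = 0.2486×99.0×17.6 − 2×306×0.4986 = 128.0 psf.
P_a = ½ × 128.0 × (H − z_c) = 0.5×128.0×5.201 = 332.9 lb/ft.

333 lb/ft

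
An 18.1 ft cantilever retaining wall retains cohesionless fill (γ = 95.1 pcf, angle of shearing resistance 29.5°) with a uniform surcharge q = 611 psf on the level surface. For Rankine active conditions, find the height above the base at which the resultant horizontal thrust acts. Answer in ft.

7.29 ft

K_a = 0.3401.
Triangular part P₁ = ½K_aγH² = 5298 at H/3 = 6.033 ft; rectangular part P₂ = K_a q H = 3761 at H/2 = 9.050 ft.
ȳ = (P₁·6.033 + P₂·9.050)/(P₁+P₂) = 7.286 ft.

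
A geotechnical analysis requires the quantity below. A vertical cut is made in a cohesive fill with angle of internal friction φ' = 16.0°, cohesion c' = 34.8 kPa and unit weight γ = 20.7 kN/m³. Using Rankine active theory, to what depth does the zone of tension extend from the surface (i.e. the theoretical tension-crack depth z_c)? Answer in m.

4.46 m

K_a = tan²(45° − 16.0°/2) = 0.5678; √K_a = 0.7536.
The active pressure is zero where K_a γ z = 2c√K_a, so z_c = 2c/(γ√K_a) = 2×34.8/(20.7×0.7536) = 4.462 m.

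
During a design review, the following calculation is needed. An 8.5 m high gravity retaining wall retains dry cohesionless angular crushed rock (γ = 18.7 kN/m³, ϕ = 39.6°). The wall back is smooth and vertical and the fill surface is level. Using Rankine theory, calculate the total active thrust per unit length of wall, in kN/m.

150 kN/m

K_a = tan²(45° − φ/2) = 0.2214.
P_a = ½ K_a γ H² = 0.5 × 0.2214 × 18.7 × 8.5² = 149.6 kN/m.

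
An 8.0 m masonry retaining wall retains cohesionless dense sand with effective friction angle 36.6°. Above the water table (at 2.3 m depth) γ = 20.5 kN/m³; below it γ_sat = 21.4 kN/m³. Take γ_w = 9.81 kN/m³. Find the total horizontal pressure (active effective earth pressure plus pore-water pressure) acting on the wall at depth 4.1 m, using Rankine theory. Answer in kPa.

K_a = (1 − sin φ)/(1 + sin φ) = 0.2530.
γ' = 21.4 − 9.81 = 11.59 kN/m³.
Effective vertical stress at 4.1 m: σ'_v = 20.5×2.3 + 11.59×1.80 = 68.01 kPa.
σ'_h = K_a σ'_v = 0.2530 × 68.01 = 17.20 kPa; u = γ_w × 1.80 = 17.66 kPa.
Total σ_h = 17.20 + 17.66 = 34.86 kPa.

34.9 kPa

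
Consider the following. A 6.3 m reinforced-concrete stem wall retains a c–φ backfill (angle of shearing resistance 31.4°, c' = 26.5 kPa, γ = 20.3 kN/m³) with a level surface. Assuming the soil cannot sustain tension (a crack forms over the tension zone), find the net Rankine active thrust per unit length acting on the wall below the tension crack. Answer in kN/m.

8.68 kN/m

K_a = 0.3149; √K_a = 0.5612.
Tension-crack depth z_c = 2c/(γ√K_a) = 2×26.5/(20.3×0.5612) = 4.652 m.
σ_a at base = K_a γ H − 2c√K_a = 0.3149×20.3×6.3 − 2×26.5×0.5612 = 10.53 kPa.
P_a = ½ × 10.53 × (H − z_c) = 0.5×10.53×1.648 = 8.676 kN/m.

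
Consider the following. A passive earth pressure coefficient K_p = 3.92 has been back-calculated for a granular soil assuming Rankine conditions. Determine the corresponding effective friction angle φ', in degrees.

K_p = (1+sin φ)/(1−sin φ) ⇒ sin φ = (K_p − 1)/(K_p + 1) = 0.5935.
φ = arcsin(0.5935) = 36.41°.

36.4°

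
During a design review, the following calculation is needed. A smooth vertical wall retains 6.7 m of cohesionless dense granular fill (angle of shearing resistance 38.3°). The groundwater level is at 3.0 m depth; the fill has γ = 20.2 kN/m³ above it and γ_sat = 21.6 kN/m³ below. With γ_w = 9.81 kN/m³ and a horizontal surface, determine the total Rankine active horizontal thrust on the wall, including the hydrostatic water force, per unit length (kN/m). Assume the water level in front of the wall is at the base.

160 kN/m

K_a = tan²(45° − φ/2) = 0.2347.
γ' = 21.6 − 9.81 = 11.79 kN/m³. Depth below WT = 3.7 m.
σ'_h at WT = K_a γ d_w = 14.23 kPa; at base = 14.23 + K_a γ' × 3.7 = 24.46 kPa.
P₁ (0–3.0 m) = ½×14.23×3.0 = 21.34. P₂ (3.0–6.7 m) = ½(14.23+24.46)×3.7 = 71.58.
P_w = ½ γ_w h₂² = 0.5×9.81×3.7² = 67.15. Total = 21.34+71.58+67.15 = 160.1 kN/m.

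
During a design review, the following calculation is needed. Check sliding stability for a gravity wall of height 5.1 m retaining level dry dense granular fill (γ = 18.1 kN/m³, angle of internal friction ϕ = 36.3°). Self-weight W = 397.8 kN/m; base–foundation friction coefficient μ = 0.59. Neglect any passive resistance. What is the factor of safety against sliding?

K_a = tan²(45° − 36.3°/2) = 0.2563.
P_a = ½K_aγH² = 0.5×0.2563×18.1×5.1² = 60.32 kN/m, acting at H/3 = 1.700 m above the base.
FS_sliding = μW / P_a = 0.59×397.8 / 60.32 = 3.891.

3.89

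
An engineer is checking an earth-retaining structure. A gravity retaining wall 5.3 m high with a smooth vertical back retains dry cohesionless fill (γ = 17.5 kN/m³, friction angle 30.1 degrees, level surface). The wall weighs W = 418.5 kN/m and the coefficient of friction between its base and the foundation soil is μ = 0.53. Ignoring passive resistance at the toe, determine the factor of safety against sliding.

2.72

K_a = tan²(45° − 30.1°/2) = 0.3320.
P_a = ½K_aγH² = 0.5×0.3320×17.5×5.3² = 81.60 kN/m, acting at H/3 = 1.767 m above the base.
FS_sliding = μW / P_a = 0.53×418.5 / 81.60 = 2.718.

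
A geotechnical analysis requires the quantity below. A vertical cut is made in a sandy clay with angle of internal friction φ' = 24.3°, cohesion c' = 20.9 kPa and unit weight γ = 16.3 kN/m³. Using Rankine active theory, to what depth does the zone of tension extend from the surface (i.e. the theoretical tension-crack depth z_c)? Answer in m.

K_a = tan²(45° − 24.3°/2) = 0.4169; √K_a = 0.6457.
The active pressure is zero where K_a γ z = 2c√K_a, so z_c = 2c/(γ√K_a) = 2×20.9/(16.3×0.6457) = 3.972 m.

3.97 m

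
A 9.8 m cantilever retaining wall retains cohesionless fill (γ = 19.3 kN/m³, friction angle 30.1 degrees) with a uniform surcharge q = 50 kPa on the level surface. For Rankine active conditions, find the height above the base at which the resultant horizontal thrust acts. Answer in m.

3.83 m

K_a = 0.3320.
Triangular part P₁ = ½K_aγH² = 307.7 at H/3 = 3.267 m; rectangular part P₂ = K_a q H = 162.7 at H/2 = 4.900 m.
ȳ = (P₁·3.267 + P₂·4.900)/(P₁+P₂) = 3.832 m.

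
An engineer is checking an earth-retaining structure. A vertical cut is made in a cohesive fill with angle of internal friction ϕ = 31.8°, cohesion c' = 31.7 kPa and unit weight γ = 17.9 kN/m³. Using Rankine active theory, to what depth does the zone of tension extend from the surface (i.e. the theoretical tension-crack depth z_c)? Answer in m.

6.36 m

K_a = tan²(45° − 31.8°/2) = 0.3098; √K_a = 0.5566.
The active pressure is zero where K_a γ z = 2c√K_a, so z_c = 2c/(γ√K_a) = 2×31.7/(17.9×0.5566) = 6.364 m.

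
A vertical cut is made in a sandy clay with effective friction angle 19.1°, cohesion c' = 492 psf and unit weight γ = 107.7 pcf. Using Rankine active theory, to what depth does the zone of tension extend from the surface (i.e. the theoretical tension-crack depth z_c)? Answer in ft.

K_a = tan²(45° − 19.1°/2) = 0.5069; √K_a = 0.7120.
The active pressure is zero where K_a γ z = 2c√K_a, so z_c = 2c/(γ√K_a) = 2×492/(107.7×0.7120) = 12.83 ft.

12.8 ft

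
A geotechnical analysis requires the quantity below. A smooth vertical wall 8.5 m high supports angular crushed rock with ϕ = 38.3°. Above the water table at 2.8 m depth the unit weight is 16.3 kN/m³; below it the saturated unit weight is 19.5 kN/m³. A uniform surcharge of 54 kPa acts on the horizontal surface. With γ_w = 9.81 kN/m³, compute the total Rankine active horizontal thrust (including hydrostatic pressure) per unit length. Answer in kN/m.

380 kN/m

K_a = tan²(45° − φ/2) = 0.2347.
γ' = 19.5 − 9.81 = 9.690 kN/m³. h₂ = H − d_w = 5.7 m.
σ'_h: at surface K_a·q = 12.68; at WT K_a(q+γd_w) = 23.39; at base K_a(q+γd_w+γ'h₂) = 36.35 kPa.
P₁ = ½(12.68+23.39)×2.8 = 50.49; P₂ = ½(23.39+36.35)×5.7 = 170.3; P_w = ½γ_w h₂² = 159.4.
Total = 50.49+170.3+159.4 = 380.1 kN/m.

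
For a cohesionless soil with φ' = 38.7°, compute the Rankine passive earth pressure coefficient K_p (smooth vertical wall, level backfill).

K_p = (1 + sin φ)/(1 − sin φ) = tan²(45° + 38.7°/2) = 4.337.

4.34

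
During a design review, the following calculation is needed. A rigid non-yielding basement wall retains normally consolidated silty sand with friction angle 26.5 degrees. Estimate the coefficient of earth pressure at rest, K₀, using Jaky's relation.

K₀ = 1 − sin φ' = 1 − sin 26.5° = 0.5538.

0.554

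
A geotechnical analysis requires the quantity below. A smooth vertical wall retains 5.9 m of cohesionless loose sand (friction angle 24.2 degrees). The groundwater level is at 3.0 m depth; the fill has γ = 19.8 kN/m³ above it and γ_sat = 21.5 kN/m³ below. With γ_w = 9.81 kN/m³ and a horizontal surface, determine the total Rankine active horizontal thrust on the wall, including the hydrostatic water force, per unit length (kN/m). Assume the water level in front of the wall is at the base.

K_a = tan²(45° − φ/2) = 0.4185.
γ' = 21.5 − 9.81 = 11.69 kN/m³. Depth below WT = 2.9 m.
σ'_h at WT = K_a γ d_w = 24.86 kPa; at base = 24.86 + K_a γ' × 2.9 = 39.05 kPa.
P₁ (0–3.0 m) = ½×24.86×3.0 = 37.29. P₂ (3.0–5.9 m) = ½(24.86+39.05)×2.9 = 92.67.
P_w = ½ γ_w h₂² = 0.5×9.81×2.9² = 41.25. Total = 37.29+92.67+41.25 = 171.2 kN/m.

171 kN/m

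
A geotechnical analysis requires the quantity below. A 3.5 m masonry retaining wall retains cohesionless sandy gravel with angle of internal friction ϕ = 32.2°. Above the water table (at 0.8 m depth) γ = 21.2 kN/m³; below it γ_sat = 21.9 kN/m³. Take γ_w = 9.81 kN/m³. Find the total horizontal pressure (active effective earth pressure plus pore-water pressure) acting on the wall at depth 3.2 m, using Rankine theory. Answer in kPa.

K_a = (1 − sin φ)/(1 + sin φ) = 0.3047.
γ' = 21.9 − 9.81 = 12.09 kN/m³.
Effective vertical stress at 3.2 m: σ'_v = 21.2×0.8 + 12.09×2.40 = 45.98 kPa.
σ'_h = K_a σ'_v = 0.3047 × 45.98 = 14.01 kPa; u = γ_w × 2.40 = 23.54 kPa.
Total σ_h = 14.01 + 23.54 = 37.55 kPa.

37.6 kPa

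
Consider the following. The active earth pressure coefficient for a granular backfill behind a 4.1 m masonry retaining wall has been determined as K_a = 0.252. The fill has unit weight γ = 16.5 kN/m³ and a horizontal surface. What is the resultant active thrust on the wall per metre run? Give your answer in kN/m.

34.9 kN/m

P = ½ K_a γ H² = 0.5 × 0.252 × 16.5 × 4.1² = 34.95 kN/m.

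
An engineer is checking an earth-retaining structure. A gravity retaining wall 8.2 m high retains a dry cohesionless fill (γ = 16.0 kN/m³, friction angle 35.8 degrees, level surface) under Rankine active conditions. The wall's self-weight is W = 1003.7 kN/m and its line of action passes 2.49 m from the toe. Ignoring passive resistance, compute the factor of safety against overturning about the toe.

6.49

K_a = tan²(45° − 35.8°/2) = 0.2619.
P_a = ½K_aγH² = 0.5×0.2619×16.0×8.2² = 140.9 kN/m, acting at H/3 = 2.733 m above the base.
Overturning moment M_o = P_a × H/3 = 140.9 × 2.733 = 385.0.
Resisting moment M_r = W × 2.49 = 1003.7 × 2.49 = 2499.
FS_overturning = M_r/M_o = 2499/385.0 = 6.491.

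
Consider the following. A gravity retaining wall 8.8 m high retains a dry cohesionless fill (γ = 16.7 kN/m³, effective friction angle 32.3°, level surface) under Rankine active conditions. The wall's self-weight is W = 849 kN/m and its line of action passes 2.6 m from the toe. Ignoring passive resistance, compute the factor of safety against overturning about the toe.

K_a = tan²(45° − 32.3°/2) = 0.3035.
P_a = ½K_aγH² = 0.5×0.3035×16.7×8.8² = 196.2 kN/m, acting at H/3 = 2.933 m above the base.
Overturning moment M_o = P_a × H/3 = 196.2 × 2.933 = 575.6.
Resisting moment M_r = W × 2.6 = 849 × 2.6 = 2207.
FS_overturning = M_r/M_o = 2207/575.6 = 3.835.

3.83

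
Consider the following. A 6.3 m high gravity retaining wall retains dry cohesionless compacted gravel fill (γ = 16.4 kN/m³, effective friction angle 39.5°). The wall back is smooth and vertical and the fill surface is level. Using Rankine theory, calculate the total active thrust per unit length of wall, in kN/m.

K_a = tan²(45° − φ/2) = 0.2224.
P_a = ½ K_a γ H² = 0.5 × 0.2224 × 16.4 × 6.3² = 72.39 kN/m.

72.4 kN/m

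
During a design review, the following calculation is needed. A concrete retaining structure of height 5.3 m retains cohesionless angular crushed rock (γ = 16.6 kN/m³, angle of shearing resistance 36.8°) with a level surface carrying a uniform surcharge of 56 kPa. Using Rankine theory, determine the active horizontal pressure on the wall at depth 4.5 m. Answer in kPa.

K_a = (1 − sin φ)/(1 + sin φ) = 0.2508.
σ_v = γz + q = 16.6 × 4.5 + 56 = 130.7 kPa.
σ_h = K_a σ_v = 0.2508 × 130.7 = 32.77 kPa.

32.8 kPa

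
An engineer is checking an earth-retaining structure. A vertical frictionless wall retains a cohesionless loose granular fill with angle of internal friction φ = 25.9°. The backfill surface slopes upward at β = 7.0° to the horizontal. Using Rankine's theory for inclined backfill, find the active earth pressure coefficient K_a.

K_a = cos β · (cos β − √(cos²β − cos²φ)) / (cos β + √(cos²β − cos²φ)).
cos β = 0.9925, cos φ = 0.8996, √(cos²β − cos²φ) = 0.4195.
K_a = 0.9925 × (0.9925 − 0.4195)/(0.9925 + 0.4195) = 0.4028.

0.403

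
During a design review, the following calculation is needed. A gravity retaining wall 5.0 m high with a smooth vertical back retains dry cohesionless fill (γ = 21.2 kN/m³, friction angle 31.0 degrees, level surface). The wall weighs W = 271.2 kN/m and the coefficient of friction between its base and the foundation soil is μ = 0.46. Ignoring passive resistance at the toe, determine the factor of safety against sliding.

1.47

K_a = tan²(45° − 31.0°/2) = 0.3201.
P_a = ½K_aγH² = 0.5×0.3201×21.2×5.0² = 84.83 kN/m, acting at H/3 = 1.667 m above the base.
FS_sliding = μW / P_a = 0.46×271.2 / 84.83 = 1.471.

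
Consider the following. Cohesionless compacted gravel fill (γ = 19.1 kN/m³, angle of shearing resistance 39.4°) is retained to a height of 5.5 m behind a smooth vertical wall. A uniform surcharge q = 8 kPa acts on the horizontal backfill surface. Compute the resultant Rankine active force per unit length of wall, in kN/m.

K_a = tan²(45° − φ/2) = 0.2234.
Soil triangle: ½ K_a γ H² = 0.5×0.2234×19.1×5.5² = 64.55 kN/m.
Surcharge rectangle: K_a q H = 0.2234×8×5.5 = 9.832 kN/m.
Total = 64.55 + 9.832 = 74.38 kN/m.

74.4 kN/m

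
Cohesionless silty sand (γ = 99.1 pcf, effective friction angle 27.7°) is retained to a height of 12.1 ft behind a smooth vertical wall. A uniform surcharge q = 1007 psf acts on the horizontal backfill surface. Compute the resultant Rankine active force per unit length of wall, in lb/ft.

K_a = tan²(45° − φ/2) = 0.3653.
Soil triangle: ½ K_a γ H² = 0.5×0.3653×99.1×12.1² = 2650 lb/ft.
Surcharge rectangle: K_a q H = 0.3653×1007×12.1 = 4451 lb/ft.
Total = 2650 + 4451 = 7102 lb/ft.

7100 lb/ft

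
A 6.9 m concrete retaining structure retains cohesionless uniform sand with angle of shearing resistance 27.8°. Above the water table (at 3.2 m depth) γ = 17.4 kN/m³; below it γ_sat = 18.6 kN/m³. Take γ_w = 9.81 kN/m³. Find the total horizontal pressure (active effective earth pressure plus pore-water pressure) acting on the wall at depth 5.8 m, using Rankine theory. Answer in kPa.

K_a = (1 − sin φ)/(1 + sin φ) = 0.3639.
γ' = 18.6 − 9.81 = 8.790 kN/m³.
Effective vertical stress at 5.8 m: σ'_v = 17.4×3.2 + 8.790×2.60 = 78.53 kPa.
σ'_h = K_a σ'_v = 0.3639 × 78.53 = 28.58 kPa; u = γ_w × 2.60 = 25.51 kPa.
Total σ_h = 28.58 + 25.51 = 54.08 kPa.

54.1 kPa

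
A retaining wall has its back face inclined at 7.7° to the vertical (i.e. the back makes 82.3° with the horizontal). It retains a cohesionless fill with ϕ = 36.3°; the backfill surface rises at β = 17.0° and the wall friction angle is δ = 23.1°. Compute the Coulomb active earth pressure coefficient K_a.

0.366

K_a = sin²(α+φ) / [sin²α · sin(α−δ) · (1 + √{sin(φ+δ)sin(φ−β) / (sin(α−δ)sin(α+β))})²].
With α = 82.3°, φ = 36.3°, δ = 23.1°, β = 17.0°: K_a = 0.3664.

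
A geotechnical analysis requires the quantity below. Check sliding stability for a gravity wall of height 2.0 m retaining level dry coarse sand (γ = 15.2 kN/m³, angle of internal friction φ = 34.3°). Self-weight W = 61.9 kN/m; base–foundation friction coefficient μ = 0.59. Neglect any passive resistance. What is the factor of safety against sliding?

4.30

K_a = tan²(45° − 34.3°/2) = 0.2792.
P_a = ½K_aγH² = 0.5×0.2792×15.2×2.0² = 8.486 kN/m, acting at H/3 = 0.6667 m above the base.
FS_sliding = μW / P_a = 0.59×61.9 / 8.486 = 4.303.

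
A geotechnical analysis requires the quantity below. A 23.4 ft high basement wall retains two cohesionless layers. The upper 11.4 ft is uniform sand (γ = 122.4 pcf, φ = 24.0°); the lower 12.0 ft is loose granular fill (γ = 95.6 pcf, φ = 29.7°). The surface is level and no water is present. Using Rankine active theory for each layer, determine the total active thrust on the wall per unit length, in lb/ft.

K_a1 = tan²(45°−24.0°/2) = 0.4217; K_a2 = tan²(45°−29.7°/2) = 0.3374.
Layer 1: σ at base = K_a1 γ₁ h₁ = 588.5 psf; P₁ = ½×588.5×11.4 = 3354.
Layer 2: σ_v at top = γ₁h₁ = 1395; σ_h top = K_a2×1395 = 470.8; σ_h base = K_a2×(1395+95.6×12.0) = 857.8.
P₂ = ½(470.8+857.8)×12.0 = 7972. Total P_a = 3354+7972 = 11330 lb/ft.

11300 lb/ft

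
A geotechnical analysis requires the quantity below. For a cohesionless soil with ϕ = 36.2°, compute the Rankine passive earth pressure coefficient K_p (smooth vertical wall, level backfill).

K_p = (1 + sin φ)/(1 − sin φ) = tan²(45° + 36.2°/2) = 3.885.

3.89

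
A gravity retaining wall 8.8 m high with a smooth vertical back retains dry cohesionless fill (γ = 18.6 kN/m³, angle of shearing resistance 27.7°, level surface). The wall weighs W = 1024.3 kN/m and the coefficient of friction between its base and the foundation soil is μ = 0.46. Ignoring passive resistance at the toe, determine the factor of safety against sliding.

K_a = tan²(45° − 27.7°/2) = 0.3653.
P_a = ½K_aγH² = 0.5×0.3653×18.6×8.8² = 263.1 kN/m, acting at H/3 = 2.933 m above the base.
FS_sliding = μW / P_a = 0.46×1024.3 / 263.1 = 1.791.

1.79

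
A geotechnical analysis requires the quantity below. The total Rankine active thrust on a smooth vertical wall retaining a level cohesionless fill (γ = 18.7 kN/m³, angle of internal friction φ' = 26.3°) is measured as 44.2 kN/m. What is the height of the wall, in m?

3.50 m

K_a = 0.3859. P_a = ½ K_a γ H² ⇒ H = √(2P_a/(K_a γ)).
H = √(2×44.2/(0.3859×18.7)) = 3.500 m.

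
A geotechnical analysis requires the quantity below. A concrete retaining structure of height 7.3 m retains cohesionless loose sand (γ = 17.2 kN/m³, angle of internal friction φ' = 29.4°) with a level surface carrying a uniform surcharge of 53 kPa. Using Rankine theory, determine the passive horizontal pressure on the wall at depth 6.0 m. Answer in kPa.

457 kPa

K_p = (1 + sin φ)/(1 − sin φ) = 2.929.
σ_v = γz + q = 17.2 × 6.0 + 53 = 156.2 kPa.
σ_h = K_p σ_v = 2.929 × 156.2 = 457.4 kPa.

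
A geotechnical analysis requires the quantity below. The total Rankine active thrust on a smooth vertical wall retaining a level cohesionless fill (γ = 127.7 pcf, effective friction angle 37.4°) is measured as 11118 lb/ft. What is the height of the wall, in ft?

26.7 ft

K_a = 0.2443. P_a = ½ K_a γ H² ⇒ H = √(2P_a/(K_a γ)).
H = √(2×11118/(0.2443×127.7)) = 26.70 ft.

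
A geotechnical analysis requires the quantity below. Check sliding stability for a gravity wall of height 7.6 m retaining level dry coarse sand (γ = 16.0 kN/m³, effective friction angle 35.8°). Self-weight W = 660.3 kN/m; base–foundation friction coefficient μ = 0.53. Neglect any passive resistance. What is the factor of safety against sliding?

2.89

K_a = tan²(45° − 35.8°/2) = 0.2619.
P_a = ½K_aγH² = 0.5×0.2619×16.0×7.6² = 121.0 kN/m, acting at H/3 = 2.533 m above the base.
FS_sliding = μW / P_a = 0.53×660.3 / 121.0 = 2.892.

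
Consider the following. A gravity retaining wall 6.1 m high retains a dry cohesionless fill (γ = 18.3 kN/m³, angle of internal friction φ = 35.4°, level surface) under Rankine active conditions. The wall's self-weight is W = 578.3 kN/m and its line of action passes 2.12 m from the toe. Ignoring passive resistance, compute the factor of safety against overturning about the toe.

6.65

K_a = tan²(45° − 35.4°/2) = 0.2664.
P_a = ½K_aγH² = 0.5×0.2664×18.3×6.1² = 90.70 kN/m, acting at H/3 = 2.033 m above the base.
Overturning moment M_o = P_a × H/3 = 90.70 × 2.033 = 184.4.
Resisting moment M_r = W × 2.12 = 578.3 × 2.12 = 1226.
FS_overturning = M_r/M_o = 1226/184.4 = 6.648.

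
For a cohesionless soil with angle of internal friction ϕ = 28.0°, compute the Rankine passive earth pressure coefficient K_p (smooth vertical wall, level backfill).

K_p = (1 + sin φ)/(1 − sin φ) = tan²(45° + 28.0°/2) = 2.770.

2.77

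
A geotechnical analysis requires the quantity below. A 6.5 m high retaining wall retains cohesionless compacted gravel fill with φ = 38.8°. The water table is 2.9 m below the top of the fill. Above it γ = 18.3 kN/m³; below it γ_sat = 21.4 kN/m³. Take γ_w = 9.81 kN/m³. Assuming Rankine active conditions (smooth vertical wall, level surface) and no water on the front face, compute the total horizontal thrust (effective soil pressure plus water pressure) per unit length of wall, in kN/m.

142 kN/m

K_a = tan²(45° − φ/2) = 0.2296.
γ' = 21.4 − 9.81 = 11.59 kN/m³. Depth below WT = 3.6 m.
σ'_h at WT = K_a γ d_w = 12.18 kPa; at base = 12.18 + K_a γ' × 3.6 = 21.76 kPa.
P₁ (0–2.9 m) = ½×12.18×2.9 = 17.66. P₂ (2.9–6.5 m) = ½(12.18+21.76)×3.6 = 61.10.
P_w = ½ γ_w h₂² = 0.5×9.81×3.6² = 63.57. Total = 17.66+61.10+63.57 = 142.3 kN/m.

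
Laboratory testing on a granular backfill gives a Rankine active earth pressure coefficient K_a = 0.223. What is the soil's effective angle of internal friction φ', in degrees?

39.4°

K_a = tan²(45° − φ/2) ⇒ 45° − φ/2 = arctan(√0.223) = 25.28°.
φ = 2(45° − 25.28°) = 39.44°.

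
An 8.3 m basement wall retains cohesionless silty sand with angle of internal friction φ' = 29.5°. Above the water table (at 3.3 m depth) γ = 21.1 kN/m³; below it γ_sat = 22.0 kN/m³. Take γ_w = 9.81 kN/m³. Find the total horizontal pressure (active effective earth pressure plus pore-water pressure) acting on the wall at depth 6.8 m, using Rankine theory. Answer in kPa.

K_a = (1 − sin φ)/(1 + sin φ) = 0.3401.
γ' = 22.0 − 9.81 = 12.19 kN/m³.
Effective vertical stress at 6.8 m: σ'_v = 21.1×3.3 + 12.19×3.50 = 112.3 kPa.
σ'_h = K_a σ'_v = 0.3401 × 112.3 = 38.19 kPa; u = γ_w × 3.50 = 34.34 kPa.
Total σ_h = 38.19 + 34.34 = 72.53 kPa.

72.5 kPa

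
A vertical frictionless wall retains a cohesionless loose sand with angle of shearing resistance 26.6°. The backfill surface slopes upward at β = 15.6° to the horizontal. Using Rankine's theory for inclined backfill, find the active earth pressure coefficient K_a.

K_a = cos β · (cos β − √(cos²β − cos²φ)) / (cos β + √(cos²β − cos²φ)).
cos β = 0.9632, cos φ = 0.8942, √(cos²β − cos²φ) = 0.3580.
K_a = 0.9632 × (0.9632 − 0.3580)/(0.9632 + 0.3580) = 0.4412.

0.441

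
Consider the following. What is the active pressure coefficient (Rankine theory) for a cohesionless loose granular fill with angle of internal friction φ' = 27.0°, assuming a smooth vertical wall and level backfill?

0.376

K_a = (1 − sin φ)/(1 + sin φ) = (1 − sin 27.0°)/(1 + sin 27.0°) = 0.3755.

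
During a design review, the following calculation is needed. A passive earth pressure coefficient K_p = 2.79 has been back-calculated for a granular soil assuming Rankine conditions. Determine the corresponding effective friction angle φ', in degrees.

28.2°

K_p = (1+sin φ)/(1−sin φ) ⇒ sin φ = (K_p − 1)/(K_p + 1) = 0.4723.
φ = arcsin(0.4723) = 28.18°.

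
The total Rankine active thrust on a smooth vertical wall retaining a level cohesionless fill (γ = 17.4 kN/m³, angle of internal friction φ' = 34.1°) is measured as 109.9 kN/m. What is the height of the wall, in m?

6.70 m

K_a = 0.2815. P_a = ½ K_a γ H² ⇒ H = √(2P_a/(K_a γ)).
H = √(2×109.9/(0.2815×17.4)) = 6.699 m.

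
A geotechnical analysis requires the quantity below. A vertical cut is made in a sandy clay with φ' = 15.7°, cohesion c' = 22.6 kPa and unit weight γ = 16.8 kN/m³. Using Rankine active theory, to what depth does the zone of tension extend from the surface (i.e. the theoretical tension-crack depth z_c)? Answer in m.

3.55 m

K_a = tan²(45° − 15.7°/2) = 0.5741; √K_a = 0.7577.
The active pressure is zero where K_a γ z = 2c√K_a, so z_c = 2c/(γ√K_a) = 2×22.6/(16.8×0.7577) = 3.551 m.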